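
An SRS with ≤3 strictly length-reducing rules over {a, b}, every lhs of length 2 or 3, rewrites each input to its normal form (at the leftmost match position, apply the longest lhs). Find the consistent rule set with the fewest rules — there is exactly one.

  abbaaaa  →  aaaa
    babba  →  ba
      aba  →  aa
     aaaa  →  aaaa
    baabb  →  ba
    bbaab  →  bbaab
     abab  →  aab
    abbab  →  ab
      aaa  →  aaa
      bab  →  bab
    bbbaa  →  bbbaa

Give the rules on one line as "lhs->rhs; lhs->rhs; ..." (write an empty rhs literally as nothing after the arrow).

aba->aa; abb->

  | abbaaaa => aaaa
  | babba => ba
  | aba => aa
  | aaaa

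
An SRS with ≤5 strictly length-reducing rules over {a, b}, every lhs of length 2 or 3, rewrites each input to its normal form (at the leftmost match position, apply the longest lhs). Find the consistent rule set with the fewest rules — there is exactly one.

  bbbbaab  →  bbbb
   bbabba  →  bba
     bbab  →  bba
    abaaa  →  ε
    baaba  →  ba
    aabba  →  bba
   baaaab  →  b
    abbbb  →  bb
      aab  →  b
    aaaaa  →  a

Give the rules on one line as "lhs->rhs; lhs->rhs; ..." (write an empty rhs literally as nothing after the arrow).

  | bbbbaab => bbbb
  | bbabba => bba
  | bbab => bba
  | abaaa => aaaa => aa => ε

aa->; ab->a; abb->; baa->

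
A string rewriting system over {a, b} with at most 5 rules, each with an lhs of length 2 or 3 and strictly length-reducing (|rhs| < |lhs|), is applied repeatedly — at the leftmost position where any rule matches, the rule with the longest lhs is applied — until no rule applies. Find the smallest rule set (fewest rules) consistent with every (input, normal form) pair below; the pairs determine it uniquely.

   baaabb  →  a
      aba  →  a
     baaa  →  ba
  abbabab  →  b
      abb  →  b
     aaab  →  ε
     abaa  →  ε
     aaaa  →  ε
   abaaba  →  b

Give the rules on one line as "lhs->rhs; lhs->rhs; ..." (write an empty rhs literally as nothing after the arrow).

aa->; aab->ba; ab->; bb->a

  | baaabb => babb => bb => a
  | aba => a
  | baaa => ba
  | abbabab => babab => bab => b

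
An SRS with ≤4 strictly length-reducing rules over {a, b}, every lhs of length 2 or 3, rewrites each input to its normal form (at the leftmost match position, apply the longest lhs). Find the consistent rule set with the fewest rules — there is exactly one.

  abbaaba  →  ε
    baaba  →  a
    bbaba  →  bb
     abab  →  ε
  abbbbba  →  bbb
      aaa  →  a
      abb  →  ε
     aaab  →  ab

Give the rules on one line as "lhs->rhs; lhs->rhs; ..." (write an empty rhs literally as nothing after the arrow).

aa->; abb->ba; ba->; bab->bb

  | abbaaba => baaaba => aaba => ba => ε
  | baaba => aba => a
  | bbaba => bbba => bb
  | abab => abb => ba => ε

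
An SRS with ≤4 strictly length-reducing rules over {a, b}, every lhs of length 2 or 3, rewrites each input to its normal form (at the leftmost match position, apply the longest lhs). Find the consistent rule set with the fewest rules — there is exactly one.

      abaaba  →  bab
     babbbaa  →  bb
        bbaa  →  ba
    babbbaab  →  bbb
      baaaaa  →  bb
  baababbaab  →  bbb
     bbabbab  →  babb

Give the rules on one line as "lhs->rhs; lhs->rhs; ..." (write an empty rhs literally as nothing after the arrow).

  | abaaba => baaba => bbba => bab
  | babbbaa => bababa => bbaba => abba => aab => bb
  | bbaa => aba => ba
  | babbbaab => bababab => bbabab => abbab => aabb => bbb

aa->b; aba->ba; bba->ab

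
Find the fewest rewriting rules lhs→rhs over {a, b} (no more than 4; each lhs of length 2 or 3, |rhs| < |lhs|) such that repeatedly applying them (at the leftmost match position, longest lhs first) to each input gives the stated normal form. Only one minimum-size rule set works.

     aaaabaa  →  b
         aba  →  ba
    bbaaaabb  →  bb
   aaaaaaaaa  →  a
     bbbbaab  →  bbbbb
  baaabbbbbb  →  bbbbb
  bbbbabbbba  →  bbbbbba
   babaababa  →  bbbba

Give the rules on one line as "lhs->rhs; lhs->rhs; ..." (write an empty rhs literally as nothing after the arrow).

  | aaaabaa => aabaa => abaa => baa => b
  | aba => ba
  | bbaaaabb => bbaabb => bbabb => bb
  | aaaaaaaaa => aaaaaaa => aaaaa => aaa => a

aa->; aab->ab; ab->b; abb->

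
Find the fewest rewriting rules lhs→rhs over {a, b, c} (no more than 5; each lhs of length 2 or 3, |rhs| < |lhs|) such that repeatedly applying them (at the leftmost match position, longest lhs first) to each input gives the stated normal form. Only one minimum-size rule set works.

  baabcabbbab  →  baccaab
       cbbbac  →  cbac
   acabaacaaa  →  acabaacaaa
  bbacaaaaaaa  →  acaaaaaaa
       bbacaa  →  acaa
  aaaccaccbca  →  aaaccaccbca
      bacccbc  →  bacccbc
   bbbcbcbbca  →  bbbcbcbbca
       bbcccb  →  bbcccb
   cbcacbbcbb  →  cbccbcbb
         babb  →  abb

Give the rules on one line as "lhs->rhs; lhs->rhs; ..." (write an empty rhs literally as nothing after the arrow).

abc->cc; acb->c; bab->ab; bba->a

  | baabcabbbab => baccabbbab => baccabab => baccaab
  | cbbbac => cbac
  | acabaacaaa
  | bbacaaaaaaa => acaaaaaaa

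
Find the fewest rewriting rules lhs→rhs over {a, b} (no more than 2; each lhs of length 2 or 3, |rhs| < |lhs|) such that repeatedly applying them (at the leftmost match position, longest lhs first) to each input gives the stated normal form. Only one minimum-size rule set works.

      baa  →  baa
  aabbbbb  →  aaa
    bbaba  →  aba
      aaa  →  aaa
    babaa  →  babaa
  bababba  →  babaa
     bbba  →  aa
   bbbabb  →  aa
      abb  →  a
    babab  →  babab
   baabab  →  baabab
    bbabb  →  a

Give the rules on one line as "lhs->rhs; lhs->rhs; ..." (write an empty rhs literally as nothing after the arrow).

  | baa
  | aabbbbb => aaabb => aaa
  | bbaba => aba
  | aaa

bb->; bbb->a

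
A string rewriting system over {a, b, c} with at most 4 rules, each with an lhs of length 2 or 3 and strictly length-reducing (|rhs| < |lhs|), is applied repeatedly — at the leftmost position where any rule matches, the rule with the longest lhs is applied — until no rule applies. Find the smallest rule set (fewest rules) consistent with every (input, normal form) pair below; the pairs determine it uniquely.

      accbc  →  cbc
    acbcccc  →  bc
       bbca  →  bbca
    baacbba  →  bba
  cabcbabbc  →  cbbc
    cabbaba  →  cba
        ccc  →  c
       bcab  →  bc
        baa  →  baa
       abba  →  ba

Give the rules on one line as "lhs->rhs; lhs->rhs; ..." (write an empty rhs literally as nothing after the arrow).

ab->; ac->; cc->c

  | accbc => cbc
  | acbcccc => bcccc => bccc => bcc => bc
  | bbca
  | baacbba => babba => bba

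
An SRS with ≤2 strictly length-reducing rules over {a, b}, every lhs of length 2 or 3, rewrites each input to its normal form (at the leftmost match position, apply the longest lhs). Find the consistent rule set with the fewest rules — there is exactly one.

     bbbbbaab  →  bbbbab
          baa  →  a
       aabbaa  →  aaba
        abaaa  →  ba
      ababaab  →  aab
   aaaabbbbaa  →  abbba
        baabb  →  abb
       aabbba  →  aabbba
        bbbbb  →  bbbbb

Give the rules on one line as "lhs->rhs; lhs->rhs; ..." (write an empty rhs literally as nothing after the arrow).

aaa->ba; baa->a

  | bbbbbaab => bbbbab
  | baa => a
  | aabbaa => aaba
  | abaaa => aaa => ba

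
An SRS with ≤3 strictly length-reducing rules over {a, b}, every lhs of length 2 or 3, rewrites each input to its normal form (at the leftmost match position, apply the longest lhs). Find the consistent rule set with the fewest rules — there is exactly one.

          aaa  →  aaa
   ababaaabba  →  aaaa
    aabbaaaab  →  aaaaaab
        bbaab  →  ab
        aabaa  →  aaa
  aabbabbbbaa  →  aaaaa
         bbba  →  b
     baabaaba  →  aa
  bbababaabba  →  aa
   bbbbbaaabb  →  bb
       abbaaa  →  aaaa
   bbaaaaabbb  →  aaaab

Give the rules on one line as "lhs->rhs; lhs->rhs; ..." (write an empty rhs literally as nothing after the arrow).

abb->a; ba->; bba->

  | aaa
  | ababaaabba => abaaabba => aaabba => aaaa
  | aabbaaaab => aaaaaab
  | bbaab => ab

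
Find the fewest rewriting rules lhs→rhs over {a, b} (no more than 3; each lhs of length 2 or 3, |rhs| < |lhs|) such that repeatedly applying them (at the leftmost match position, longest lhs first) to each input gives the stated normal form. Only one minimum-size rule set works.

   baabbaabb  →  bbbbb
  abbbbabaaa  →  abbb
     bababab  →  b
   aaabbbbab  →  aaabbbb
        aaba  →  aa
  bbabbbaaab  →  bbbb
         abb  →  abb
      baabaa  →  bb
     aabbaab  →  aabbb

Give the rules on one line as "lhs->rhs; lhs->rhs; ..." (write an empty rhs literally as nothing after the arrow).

ba->; baa->b

  | baabbaabb => bbbaabb => bbbbb
  | abbbbabaaa => abbbbaaa => abbbba => abbb
  | bababab => babab => bab => b
  | aaabbbbab => aaabbbb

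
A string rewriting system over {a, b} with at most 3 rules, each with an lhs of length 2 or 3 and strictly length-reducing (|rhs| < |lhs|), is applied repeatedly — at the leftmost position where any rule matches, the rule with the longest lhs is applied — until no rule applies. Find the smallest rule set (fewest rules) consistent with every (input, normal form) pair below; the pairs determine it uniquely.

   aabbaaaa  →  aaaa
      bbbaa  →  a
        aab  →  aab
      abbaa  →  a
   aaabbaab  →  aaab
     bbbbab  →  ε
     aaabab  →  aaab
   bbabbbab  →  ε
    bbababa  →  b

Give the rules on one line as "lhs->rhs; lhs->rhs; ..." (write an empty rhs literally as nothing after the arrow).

  | aabbaaaa => aabaaa => aaaa
  | bbbaa => baa => a
  | aab
  | abbaa => aba => a

ba->; bb->; bba->b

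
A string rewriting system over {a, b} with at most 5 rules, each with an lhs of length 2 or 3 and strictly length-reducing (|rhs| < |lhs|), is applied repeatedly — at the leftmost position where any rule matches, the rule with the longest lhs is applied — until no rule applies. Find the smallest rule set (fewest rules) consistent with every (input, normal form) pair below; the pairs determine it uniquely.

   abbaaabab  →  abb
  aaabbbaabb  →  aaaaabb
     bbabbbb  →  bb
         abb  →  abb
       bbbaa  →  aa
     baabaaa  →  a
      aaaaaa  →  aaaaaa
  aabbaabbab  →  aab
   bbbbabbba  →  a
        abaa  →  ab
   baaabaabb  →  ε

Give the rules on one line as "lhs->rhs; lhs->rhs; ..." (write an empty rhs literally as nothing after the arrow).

  | abbaaabab => abbabab => abbab => abb
  | aaabbbaabb => aaaaabb
  | bbabbbb => bbbbb => bb
  | abb

ba->a; baa->b; bab->b; bbb->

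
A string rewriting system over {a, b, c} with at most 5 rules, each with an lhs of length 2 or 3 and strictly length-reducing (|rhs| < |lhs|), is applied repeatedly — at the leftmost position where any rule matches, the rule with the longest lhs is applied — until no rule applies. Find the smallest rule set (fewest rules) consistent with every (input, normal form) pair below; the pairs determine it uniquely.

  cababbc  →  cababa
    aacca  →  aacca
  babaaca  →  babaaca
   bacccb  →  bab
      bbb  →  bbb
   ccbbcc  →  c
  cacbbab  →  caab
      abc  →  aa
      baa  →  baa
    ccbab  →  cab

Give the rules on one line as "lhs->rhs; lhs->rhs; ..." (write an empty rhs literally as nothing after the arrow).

bc->a; cb->c; cba->a; ccc->

  | cababbc => cababa
  | aacca
  | babaaca
  | bacccb => bab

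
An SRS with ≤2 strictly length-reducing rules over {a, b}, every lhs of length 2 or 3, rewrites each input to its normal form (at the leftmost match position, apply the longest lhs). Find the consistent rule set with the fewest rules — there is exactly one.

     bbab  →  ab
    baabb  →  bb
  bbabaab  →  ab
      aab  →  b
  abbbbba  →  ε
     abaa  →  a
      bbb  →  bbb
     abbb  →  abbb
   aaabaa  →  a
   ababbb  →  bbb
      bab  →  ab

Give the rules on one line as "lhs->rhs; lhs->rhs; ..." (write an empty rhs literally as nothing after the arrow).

  | bbab => bab => ab
  | baabb => aabb => bb
  | bbabaab => babaab => abaab => aaab => ab
  | aab => b

aa->; ba->a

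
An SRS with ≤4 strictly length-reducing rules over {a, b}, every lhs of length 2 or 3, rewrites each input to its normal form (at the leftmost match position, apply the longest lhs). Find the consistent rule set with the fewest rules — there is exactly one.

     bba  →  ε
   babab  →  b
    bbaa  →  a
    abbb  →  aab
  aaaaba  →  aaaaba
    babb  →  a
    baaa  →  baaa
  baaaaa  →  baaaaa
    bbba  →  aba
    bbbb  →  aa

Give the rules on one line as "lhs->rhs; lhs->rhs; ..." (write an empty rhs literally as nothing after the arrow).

bab->b; bb->a; bba->

  | bba => ε
  | babab => bab => b
  | bbaa => a
  | abbb => aab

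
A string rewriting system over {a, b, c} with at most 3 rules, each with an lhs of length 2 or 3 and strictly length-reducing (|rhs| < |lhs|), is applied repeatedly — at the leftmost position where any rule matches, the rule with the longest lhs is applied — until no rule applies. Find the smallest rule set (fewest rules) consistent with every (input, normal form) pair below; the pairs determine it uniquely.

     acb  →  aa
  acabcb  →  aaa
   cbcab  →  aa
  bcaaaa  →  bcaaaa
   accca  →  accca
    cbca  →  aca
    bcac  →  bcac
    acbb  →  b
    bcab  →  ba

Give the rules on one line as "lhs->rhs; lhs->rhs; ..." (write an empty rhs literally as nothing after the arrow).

ab->b; cb->a

  | acb => aa
  | acabcb => acbcb => aacb => aaa
  | cbcab => acab => acb => aa
  | bcaaaa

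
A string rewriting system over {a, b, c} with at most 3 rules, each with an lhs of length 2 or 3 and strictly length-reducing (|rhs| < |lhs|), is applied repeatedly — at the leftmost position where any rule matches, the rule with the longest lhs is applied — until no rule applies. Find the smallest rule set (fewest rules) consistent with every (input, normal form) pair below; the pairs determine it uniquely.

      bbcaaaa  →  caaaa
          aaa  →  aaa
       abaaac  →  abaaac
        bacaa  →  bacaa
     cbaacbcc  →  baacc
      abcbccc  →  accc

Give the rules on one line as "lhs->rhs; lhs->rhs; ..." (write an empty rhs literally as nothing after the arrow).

bc->c; cb->b

  | bbcaaaa => bcaaaa => caaaa
  | aaa
  | abaaac
  | bacaa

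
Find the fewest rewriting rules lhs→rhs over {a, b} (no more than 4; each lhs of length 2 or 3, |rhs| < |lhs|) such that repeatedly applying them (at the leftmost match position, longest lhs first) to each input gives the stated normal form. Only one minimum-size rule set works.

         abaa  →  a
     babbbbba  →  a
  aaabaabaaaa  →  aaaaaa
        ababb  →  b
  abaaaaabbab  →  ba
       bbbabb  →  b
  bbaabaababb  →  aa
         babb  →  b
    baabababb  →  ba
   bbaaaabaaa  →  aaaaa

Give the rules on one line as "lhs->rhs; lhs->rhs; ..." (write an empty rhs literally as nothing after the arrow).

  | abaa => aba => ab => a
  | babbbbba => bbbba => abba => a
  | aaabaabaaaa => aaababaaaa => aaabbaaaa => aaaaaa
  | ababb => abbb => b

ab->a; aba->ab; abb->; bb->a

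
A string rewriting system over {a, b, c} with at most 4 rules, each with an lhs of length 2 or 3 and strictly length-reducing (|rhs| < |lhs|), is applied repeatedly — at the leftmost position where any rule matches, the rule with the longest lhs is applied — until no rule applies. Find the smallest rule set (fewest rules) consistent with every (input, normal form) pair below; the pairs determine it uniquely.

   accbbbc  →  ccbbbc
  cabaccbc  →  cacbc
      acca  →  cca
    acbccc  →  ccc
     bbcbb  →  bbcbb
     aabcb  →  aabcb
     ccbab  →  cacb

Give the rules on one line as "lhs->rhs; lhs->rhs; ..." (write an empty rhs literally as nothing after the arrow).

  | accbbbc => ccbbbc
  | cabaccbc => cabccbc => cacbc
  | acca => cca
  | acbccc => accc => ccc

acc->cc; bcc->c; cba->ac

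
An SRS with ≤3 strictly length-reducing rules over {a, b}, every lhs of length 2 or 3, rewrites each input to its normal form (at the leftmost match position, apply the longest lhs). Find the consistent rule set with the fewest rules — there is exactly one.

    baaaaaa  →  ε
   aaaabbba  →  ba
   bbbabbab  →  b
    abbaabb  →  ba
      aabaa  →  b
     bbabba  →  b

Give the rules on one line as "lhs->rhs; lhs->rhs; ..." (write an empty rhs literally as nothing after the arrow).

aa->b; bb->

  | baaaaaa => bbaaaa => aaaa => baa => bb => ε
  | aaaabbba => baabbba => bbbbba => bbba => ba
  | bbbabbab => babbab => baab => bbb => b
  | abbaabb => aaabb => babb => ba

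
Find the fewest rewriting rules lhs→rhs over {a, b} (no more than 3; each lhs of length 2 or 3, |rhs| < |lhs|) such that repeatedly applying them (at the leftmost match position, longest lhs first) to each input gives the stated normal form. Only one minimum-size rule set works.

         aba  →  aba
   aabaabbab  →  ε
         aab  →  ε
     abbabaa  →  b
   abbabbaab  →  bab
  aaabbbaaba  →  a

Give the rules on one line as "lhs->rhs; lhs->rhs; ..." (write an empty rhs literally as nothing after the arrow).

  | aba
  | aabaabbab => bbaabbab => aabbab => bbbab => aab => bb => ε
  | aab => bb => ε
  | abbabaa => aabaa => bbaa => aa => b

aa->b; bb->; bbb->a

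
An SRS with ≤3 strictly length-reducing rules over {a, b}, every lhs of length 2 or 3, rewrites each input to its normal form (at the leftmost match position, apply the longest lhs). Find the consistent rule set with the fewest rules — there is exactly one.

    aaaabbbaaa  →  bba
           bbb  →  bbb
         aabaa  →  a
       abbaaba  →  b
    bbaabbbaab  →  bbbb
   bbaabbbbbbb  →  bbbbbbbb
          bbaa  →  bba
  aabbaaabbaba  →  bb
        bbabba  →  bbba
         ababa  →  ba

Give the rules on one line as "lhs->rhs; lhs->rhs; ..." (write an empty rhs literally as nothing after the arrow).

aa->a; ab->; aba->

  | aaaabbbaaa => aaabbbaaa => aabbbaaa => abbbaaa => bbaaa => bbaa => bba
  | bbb
  | aabaa => abaa => a
  | abbaaba => baaba => baba => b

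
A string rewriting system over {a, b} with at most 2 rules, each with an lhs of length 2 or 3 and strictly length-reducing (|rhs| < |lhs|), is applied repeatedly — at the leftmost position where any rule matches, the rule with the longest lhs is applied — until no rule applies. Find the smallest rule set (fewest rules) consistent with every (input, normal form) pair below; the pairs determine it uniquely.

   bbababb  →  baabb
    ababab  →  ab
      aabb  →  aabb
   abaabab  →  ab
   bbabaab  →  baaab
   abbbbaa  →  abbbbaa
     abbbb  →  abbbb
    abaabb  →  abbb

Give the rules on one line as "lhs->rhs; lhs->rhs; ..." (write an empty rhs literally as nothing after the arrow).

aba->ab; bab->a

  | bbababb => baabb
  | ababab => abbab => aba => ab
  | aabb
  | abaabab => ababab => abbab => aba => ab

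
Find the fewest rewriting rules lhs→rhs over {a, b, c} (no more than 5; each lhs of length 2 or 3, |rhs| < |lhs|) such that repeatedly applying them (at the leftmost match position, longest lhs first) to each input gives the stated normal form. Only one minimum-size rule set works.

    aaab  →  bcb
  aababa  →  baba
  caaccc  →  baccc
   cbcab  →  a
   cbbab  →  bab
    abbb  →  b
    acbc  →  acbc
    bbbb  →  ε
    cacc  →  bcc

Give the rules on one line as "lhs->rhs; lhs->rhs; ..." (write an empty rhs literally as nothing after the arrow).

  | aaab => bcb
  | aababa => baba
  | caaccc => baccc
  | cbcab => cbbb => cab => bb => a

aa->; aaa->bc; bb->a; ca->b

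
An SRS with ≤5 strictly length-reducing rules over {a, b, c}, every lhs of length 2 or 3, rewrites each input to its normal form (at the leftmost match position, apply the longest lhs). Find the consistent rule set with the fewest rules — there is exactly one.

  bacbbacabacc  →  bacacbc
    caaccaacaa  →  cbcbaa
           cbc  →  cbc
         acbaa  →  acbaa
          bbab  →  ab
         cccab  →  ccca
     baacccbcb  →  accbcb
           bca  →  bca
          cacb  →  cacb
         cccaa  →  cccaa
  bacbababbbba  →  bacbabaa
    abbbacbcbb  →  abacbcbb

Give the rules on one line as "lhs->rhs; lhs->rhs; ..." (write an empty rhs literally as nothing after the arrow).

aac->b; bba->a; bbc->ac; cab->ca

  | bacbbacabacc => bacacabacc => bacacaacc => bacacbc
  | caaccaacaa => cbcaacaa => cbcbaa
  | cbc
  | acbaa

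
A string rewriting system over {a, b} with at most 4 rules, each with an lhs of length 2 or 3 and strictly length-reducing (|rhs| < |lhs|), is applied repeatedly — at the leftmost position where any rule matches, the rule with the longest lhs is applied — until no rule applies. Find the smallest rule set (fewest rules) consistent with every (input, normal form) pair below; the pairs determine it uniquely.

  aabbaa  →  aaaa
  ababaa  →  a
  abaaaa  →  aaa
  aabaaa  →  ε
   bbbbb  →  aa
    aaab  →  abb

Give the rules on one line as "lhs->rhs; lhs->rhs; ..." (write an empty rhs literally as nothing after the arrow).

aab->bb; ba->; baa->; bbb->aa

  | aabbaa => bbbaa => aaaa
  | ababaa => abaa => a
  | abaaaa => aaa
  | aabaaa => bbaaa => ba => ε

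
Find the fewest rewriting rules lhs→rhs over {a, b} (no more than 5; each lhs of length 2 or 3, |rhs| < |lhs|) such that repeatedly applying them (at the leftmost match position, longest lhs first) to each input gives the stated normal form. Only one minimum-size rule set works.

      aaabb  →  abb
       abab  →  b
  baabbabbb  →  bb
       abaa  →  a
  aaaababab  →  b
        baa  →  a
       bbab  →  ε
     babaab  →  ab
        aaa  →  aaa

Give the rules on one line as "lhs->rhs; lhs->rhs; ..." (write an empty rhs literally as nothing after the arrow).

  | aaabb => abb
  | abab => b
  | baabbabbb => abbabbb => ababb => bb
  | abaa => a

aab->b; aba->; ba->; bab->a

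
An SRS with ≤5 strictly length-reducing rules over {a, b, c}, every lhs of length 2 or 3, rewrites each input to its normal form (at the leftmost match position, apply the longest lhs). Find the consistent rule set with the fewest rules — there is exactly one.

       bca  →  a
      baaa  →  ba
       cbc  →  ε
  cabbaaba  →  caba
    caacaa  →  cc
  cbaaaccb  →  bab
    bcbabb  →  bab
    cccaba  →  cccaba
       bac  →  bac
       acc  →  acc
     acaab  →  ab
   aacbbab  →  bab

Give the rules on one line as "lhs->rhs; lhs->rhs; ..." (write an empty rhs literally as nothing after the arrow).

aa->; bb->b; bc->; cb->b

  | bca => a
  | baaa => ba
  | cbc => bc => ε
  | cabbaaba => cabaaba => cabba => caba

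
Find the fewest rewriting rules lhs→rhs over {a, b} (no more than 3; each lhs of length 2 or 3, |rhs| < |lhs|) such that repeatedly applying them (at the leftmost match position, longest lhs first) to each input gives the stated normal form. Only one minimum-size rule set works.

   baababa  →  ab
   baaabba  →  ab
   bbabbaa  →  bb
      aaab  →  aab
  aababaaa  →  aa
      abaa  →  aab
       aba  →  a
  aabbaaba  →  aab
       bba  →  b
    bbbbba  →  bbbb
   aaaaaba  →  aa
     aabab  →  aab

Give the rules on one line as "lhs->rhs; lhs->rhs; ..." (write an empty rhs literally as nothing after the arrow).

aaa->aa; ba->; baa->ab

  | baababa => abbaba => abba => ab
  | baaabba => ababba => abba => ab
  | bbabbaa => bbbaa => bbab => bb
  | aaab => aab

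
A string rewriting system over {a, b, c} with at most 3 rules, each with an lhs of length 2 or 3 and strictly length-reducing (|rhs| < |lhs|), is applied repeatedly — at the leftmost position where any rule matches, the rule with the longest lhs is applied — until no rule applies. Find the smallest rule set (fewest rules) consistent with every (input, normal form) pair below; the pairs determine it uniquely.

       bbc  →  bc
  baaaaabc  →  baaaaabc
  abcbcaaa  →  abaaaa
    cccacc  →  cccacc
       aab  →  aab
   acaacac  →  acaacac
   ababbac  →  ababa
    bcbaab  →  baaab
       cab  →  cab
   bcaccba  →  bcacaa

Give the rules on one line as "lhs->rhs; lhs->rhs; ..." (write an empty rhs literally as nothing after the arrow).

  | bbc => bc
  | baaaaabc
  | abcbcaaa => abacaaa => abaaaa
  | cccacc

bac->ba; bb->b; cb->a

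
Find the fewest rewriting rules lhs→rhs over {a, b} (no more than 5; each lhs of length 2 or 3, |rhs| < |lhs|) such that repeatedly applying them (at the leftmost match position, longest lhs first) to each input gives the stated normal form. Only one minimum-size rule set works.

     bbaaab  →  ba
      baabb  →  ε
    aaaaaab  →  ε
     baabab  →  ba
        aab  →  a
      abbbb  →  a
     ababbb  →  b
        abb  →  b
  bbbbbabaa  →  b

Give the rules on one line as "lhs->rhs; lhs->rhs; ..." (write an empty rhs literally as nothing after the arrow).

aa->b; bab->; bb->a; bbb->ba

  | bbaaab => aaaab => baab => bbb => ba
  | baabb => bbbb => bab => ε
  | aaaaaab => baaaab => bbaab => aaab => bab => ε
  | baabab => bbbab => baab => bbb => ba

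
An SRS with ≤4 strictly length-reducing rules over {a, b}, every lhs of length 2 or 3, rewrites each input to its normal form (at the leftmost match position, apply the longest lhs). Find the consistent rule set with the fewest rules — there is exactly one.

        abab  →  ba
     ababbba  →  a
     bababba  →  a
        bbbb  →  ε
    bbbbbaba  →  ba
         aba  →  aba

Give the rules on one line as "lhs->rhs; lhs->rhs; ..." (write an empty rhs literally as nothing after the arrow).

  | abab => aaa => ba
  | ababbba => aaabba => babba => aaba => bba => a
  | bababba => aaabba => babba => aaba => bba => a
  | bbbb => bb => ε

aa->b; bab->aa; bb->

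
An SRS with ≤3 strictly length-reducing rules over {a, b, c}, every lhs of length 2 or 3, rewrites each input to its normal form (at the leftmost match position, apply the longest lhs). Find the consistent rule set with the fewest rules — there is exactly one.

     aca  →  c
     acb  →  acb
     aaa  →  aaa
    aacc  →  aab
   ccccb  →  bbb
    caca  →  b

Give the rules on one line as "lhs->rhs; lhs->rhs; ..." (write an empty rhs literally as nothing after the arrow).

  | aca => c
  | acb
  | aaa
  | aacc => aab

aca->c; cc->b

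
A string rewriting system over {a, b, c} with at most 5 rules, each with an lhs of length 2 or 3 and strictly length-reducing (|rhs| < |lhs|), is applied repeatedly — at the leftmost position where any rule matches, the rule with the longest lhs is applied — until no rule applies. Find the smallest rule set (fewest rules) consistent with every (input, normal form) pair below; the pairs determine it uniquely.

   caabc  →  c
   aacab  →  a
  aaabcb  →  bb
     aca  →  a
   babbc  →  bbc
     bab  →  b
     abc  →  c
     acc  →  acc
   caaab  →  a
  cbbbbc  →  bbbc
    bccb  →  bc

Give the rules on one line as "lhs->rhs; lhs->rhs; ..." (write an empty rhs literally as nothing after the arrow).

aaa->b; ab->; ca->; cb->

  | caabc => abc => c
  | aacab => aab => a
  | aaabcb => bbcb => bb
  | aca => a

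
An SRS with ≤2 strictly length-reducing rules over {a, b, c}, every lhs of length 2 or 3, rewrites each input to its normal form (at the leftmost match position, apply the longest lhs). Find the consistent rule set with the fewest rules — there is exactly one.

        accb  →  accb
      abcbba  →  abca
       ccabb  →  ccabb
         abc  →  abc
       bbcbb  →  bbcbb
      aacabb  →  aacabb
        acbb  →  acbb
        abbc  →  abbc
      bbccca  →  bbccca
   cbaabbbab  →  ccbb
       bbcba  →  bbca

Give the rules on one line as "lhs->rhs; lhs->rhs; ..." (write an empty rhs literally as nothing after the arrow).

aaa->cb; ba->a

  | accb
  | abcbba => abcba => abca
  | ccabb
  | abc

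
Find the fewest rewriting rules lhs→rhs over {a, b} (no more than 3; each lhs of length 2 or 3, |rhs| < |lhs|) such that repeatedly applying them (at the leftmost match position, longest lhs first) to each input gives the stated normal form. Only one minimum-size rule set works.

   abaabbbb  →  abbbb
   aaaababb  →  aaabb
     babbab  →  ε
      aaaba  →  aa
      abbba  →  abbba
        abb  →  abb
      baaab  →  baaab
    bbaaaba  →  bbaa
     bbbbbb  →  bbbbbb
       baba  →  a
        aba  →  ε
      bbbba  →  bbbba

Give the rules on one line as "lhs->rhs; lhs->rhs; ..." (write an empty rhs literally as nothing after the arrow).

  | abaabbbb => abbbb
  | aaaababb => aaabb
  | babbab => bab => ε
  | aaaba => aa

aba->; bab->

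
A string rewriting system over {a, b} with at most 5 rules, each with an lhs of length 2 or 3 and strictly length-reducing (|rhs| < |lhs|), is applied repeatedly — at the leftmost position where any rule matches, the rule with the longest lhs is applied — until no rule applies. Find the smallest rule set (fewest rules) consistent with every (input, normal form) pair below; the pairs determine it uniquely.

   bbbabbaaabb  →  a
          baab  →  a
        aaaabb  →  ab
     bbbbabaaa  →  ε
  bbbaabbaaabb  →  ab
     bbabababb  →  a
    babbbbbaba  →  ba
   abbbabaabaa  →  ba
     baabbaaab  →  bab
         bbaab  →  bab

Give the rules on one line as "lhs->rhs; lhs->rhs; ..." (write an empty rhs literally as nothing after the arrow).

  | bbbabbaaabb => ababbaaabb => abbaaabb => baaabb => bbabb => aabb => bb => a
  | baab => bb => a
  | aaaabb => baabb => bbb => ab
  | bbbbabaaa => abbabaaa => babaaa => babba => bba => aa => ε

aa->; aaa->ba; abb->b; bb->a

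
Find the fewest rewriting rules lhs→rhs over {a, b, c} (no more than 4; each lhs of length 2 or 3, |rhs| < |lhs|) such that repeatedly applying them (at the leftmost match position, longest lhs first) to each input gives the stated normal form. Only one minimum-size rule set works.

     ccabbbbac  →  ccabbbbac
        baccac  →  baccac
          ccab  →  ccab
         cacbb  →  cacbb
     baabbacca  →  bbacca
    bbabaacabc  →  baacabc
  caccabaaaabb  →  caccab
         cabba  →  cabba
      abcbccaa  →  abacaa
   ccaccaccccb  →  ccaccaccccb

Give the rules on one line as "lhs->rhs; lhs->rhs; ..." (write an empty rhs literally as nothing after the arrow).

  | ccabbbbac
  | baccac
  | ccab
  | cacbb

aab->; bab->; cbc->a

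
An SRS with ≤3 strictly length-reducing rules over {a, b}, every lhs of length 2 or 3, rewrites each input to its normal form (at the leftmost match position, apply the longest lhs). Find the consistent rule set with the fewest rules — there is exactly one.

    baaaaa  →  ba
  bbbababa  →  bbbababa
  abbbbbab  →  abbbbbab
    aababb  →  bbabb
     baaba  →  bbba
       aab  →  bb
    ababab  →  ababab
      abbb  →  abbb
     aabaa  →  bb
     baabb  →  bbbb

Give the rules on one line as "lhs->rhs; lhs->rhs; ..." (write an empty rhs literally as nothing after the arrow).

  | baaaaa => baaa => ba
  | bbbababa
  | abbbbbab
  | aababb => bbabb

aa->; aab->bb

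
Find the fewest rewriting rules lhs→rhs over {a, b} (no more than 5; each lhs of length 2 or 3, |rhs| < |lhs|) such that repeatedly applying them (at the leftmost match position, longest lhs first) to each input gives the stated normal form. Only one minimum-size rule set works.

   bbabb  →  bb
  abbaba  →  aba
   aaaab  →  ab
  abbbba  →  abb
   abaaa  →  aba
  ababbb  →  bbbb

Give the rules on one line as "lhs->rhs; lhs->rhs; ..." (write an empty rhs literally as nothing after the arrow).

  | bbabb => bb
  | abbaba => aba
  | aaaab => baab => bab => ab
  | abbbba => abb

aa->b; baa->ba; bab->ab; bba->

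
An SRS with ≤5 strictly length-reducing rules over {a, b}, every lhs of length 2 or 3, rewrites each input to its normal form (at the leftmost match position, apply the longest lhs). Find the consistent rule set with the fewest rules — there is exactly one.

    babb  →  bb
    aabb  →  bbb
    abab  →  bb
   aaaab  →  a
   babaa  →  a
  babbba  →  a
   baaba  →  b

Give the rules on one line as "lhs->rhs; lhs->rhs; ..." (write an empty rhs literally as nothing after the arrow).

  | babb => bb
  | aabb => bbb
  | abab => aab => bb
  | aaaab => baab => ab => a

aa->b; ab->a; ba->; bba->aa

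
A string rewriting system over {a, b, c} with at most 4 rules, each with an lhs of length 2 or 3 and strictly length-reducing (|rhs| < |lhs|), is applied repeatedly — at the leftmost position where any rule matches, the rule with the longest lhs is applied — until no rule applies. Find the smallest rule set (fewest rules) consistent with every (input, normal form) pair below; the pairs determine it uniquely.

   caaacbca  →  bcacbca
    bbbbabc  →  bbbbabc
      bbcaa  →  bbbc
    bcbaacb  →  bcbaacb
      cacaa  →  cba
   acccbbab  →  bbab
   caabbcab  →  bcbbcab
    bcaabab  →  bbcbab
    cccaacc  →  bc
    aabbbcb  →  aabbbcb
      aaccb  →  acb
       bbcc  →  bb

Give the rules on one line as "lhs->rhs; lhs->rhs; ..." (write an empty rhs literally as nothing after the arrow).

aca->b; acc->c; caa->bc; cc->

  | caaacbca => bcacbca
  | bbbbabc
  | bbcaa => bbbc
  | bcbaacb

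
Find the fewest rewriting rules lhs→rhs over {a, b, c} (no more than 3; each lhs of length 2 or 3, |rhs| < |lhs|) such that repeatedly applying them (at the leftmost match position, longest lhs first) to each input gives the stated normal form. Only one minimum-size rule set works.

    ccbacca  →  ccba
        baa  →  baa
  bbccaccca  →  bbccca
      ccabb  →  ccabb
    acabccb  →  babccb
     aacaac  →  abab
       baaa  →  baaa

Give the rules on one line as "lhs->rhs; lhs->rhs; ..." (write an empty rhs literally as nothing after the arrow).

ac->b; acc->

  | ccbacca => ccba
  | baa
  | bbccaccca => bbccca
  | ccabb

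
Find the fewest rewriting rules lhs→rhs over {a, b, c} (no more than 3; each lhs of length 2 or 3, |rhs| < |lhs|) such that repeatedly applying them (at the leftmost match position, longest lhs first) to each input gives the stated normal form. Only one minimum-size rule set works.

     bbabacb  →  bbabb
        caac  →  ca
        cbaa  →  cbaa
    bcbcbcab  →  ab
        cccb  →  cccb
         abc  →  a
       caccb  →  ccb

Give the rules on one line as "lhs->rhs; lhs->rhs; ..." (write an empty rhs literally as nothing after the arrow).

ac->; bc->

  | bbabacb => bbabb
  | caac => ca
  | cbaa
  | bcbcbcab => bcbcab => bcab => ab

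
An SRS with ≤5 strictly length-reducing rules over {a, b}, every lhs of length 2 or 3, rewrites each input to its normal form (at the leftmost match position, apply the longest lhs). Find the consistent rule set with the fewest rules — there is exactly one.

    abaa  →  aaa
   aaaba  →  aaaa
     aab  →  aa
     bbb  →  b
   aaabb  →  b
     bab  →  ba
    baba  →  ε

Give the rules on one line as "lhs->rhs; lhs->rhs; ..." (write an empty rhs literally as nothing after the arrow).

ab->a; abb->bb; baa->; bb->b

  | abaa => aaa
  | aaaba => aaaa
  | aab => aa
  | bbb => bb => b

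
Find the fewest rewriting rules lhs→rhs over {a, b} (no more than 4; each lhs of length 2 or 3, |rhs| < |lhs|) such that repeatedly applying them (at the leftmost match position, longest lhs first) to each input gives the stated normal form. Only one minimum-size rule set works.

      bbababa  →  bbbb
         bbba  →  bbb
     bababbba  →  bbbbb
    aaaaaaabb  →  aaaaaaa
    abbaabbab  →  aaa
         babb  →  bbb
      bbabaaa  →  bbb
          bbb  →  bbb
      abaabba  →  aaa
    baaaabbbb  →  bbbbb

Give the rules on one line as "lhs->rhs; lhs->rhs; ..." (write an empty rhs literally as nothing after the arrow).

ab->; abb->a; ba->b

  | bbababa => bbbaba => bbbba => bbbb
  | bbba => bbb
  | bababbba => bbabbba => bbbbba => bbbbb
  | aaaaaaabb => aaaaaaa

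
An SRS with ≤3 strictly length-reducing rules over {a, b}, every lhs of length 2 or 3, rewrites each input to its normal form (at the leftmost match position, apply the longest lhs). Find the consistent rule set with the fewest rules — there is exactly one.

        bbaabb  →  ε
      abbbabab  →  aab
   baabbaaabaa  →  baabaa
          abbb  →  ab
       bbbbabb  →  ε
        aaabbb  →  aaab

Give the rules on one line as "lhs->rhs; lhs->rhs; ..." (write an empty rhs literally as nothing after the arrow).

bab->; bb->; bba->bb

  | bbaabb => bbabb => bbbb => bb => ε
  | abbbabab => ababab => aab
  | baabbaaabaa => baabbaabaa => baabbabaa => baabbbaa => baabaa
  | abbb => ab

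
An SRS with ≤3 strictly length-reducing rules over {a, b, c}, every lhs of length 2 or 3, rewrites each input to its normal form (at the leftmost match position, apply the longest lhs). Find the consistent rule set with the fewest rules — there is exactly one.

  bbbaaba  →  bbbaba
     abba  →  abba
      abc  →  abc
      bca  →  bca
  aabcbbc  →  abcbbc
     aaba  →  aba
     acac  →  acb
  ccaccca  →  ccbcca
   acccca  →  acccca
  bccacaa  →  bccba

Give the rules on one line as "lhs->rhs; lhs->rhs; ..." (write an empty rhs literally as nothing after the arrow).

  | bbbaaba => bbbaba
  | abba
  | abc
  | bca

aa->a; cac->cb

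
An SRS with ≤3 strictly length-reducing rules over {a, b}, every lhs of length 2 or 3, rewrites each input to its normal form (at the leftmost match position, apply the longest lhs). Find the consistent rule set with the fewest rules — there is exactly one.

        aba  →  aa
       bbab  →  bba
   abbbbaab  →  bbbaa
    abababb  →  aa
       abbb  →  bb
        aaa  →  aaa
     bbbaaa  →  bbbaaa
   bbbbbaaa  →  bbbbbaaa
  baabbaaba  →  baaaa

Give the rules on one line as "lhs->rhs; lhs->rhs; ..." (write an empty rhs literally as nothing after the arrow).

  | aba => aa
  | bbab => bba
  | abbbbaab => bbbaab => bbbaa
  | abababb => aababb => aaabb => aab => aa

ab->a; abb->b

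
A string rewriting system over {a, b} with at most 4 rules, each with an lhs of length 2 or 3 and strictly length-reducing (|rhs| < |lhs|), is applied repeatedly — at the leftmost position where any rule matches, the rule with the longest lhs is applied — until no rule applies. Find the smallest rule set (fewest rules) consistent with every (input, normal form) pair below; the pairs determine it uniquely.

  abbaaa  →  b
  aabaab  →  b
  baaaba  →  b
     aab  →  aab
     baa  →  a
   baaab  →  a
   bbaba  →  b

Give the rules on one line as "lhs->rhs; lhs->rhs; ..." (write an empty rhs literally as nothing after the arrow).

  | abbaaa => baaa => bba => b
  | aabaab => aabbb => abb => b
  | baaaba => bbaba => bba => b
  | aab

abb->b; baa->bb; bb->a; bba->b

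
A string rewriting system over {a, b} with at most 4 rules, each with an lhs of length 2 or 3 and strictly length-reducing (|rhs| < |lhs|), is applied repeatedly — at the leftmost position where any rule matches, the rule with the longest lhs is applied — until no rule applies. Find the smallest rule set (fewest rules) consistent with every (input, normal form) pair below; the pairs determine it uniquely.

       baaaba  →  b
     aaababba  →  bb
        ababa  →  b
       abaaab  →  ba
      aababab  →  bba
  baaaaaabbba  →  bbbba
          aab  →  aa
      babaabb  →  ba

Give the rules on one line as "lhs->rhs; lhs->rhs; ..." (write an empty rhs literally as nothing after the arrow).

  | baaaba => baba => baa => b
  | aaababba => bbabba => bbaba => bbaa => bb
  | ababa => aaba => aaa => b
  | abaaab => aaaab => bab => ba

aaa->b; ab->a; baa->b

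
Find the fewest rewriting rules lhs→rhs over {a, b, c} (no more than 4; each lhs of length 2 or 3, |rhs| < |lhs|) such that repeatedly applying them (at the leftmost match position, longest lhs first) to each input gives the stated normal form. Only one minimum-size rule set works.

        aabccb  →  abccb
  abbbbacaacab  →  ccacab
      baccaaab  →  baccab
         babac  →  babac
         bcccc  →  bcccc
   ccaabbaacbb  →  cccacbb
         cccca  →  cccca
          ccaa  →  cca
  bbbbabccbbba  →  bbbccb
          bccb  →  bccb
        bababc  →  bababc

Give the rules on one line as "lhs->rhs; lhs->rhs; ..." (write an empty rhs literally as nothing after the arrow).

aa->a; abb->c; bba->

  | aabccb => abccb
  | abbbbacaacab => cbbacaacab => ccaacab => ccacab
  | baccaaab => baccaab => baccab
  | babac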